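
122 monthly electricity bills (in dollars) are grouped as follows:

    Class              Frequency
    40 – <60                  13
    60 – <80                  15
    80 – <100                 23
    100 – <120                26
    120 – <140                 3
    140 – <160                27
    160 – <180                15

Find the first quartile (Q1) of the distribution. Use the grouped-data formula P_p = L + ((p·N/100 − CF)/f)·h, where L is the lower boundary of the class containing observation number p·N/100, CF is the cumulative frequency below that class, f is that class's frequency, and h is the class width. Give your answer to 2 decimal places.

N = 122; target position k = 25/100 · 122 = 30.5.
Cumulative frequencies: 13, 28, 51, 77, 80, 107, 122.
Observation 30.5 falls in the class 80 – <100.
L = 80, CF = 28, f = 23, h = 20.
P25 = 80 + ((30.5 − 28)/23)·20 = 80 + 2.17391 = 82.1739.

82.17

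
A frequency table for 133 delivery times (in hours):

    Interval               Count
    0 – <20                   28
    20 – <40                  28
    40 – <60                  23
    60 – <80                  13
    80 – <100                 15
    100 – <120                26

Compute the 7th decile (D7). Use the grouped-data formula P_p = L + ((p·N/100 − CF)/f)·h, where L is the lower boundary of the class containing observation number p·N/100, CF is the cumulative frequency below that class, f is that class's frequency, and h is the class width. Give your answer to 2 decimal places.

N = 133; target position k = 70/100 · 133 = 93.1.
Cumulative frequencies: 28, 56, 79, 92, 107, 133.
Observation 93.1 falls in the class 80 – <100.
L = 80, CF = 92, f = 15, h = 20.
P70 = 80 + ((93.1 − 92)/15)·20 = 80 + 1.46667 = 81.4667.

81.47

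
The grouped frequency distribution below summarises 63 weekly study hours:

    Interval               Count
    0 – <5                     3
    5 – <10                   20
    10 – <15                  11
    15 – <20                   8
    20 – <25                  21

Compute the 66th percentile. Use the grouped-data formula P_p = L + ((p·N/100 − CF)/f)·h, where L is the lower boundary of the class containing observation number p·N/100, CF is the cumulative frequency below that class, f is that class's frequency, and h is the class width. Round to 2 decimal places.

N = 63; target position k = 66/100 · 63 = 41.58.
Cumulative frequencies: 3, 23, 34, 42, 63.
Observation 41.58 falls in the class 15 – <20.
L = 15, CF = 34, f = 8, h = 5.
P66 = 15 + ((41.58 − 34)/8)·5 = 15 + 4.7375 = 19.7375.

19.74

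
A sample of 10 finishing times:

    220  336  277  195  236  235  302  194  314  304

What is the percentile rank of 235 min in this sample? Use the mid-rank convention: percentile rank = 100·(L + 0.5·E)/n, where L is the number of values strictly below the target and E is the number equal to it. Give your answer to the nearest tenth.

35.0

Sorted: 194, 195, 220, 235, 236, 277, 302, 304, 314, 336.
Count below 235: L = 3; count equal: E = 1; n = 10.
Percentile rank = 100·(3 + 0.5·1)/10 = 100·3.5/10 = 35.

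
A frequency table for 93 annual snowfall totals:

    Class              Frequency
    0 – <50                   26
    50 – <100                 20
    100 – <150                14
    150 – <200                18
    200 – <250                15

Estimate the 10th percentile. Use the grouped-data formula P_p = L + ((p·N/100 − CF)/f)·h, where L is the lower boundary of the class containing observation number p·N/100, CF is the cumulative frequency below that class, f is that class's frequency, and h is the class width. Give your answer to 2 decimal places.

17.88

N = 93; target position k = 10/100 · 93 = 9.3.
Cumulative frequencies: 26, 46, 60, 78, 93.
Observation 9.3 falls in the class 0 – <50.
L = 0, CF = 0, f = 26, h = 50.
P10 = 0 + ((9.3 − 0)/26)·50 = 0 + 17.8846 = 17.8846.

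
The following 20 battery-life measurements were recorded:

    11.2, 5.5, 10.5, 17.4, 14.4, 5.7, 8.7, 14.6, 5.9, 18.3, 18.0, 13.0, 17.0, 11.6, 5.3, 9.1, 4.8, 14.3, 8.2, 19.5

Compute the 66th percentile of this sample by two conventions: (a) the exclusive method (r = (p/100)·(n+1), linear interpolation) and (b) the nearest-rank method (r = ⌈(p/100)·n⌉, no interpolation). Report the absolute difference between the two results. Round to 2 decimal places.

0.01

Sorted: 4.8, 5.3, 5.5, 5.7, 5.9, 8.2, 8.7, 9.1, 10.5, 11.2, 11.6, 13.0, 14.3, 14.4, 14.6, 17.0, 17.4, 18.0, 18.3, 19.5.
n = 20.
(a) r = 13.86; between ranks 13 (14.3) and 14 (14.4): 14.386.
(b) the nearest-rank method: rank 14 → 14.4.
|14.386 − 14.4| = 0.014.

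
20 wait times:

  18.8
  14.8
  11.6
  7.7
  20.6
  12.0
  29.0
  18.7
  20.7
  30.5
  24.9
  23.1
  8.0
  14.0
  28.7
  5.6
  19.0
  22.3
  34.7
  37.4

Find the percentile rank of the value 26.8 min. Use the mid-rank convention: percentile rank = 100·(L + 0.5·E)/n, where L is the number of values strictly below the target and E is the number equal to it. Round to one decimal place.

75.0

Sorted: 5.6, 7.7, 8.0, 11.6, 12.0, 14.0, 14.8, 18.7, 18.8, 19.0, 20.6, 20.7, 22.3, 23.1, 24.9, 28.7, 29.0, 30.5, 34.7, 37.4.
Count below 26.8: L = 15; count equal: E = 0; n = 20.
Percentile rank = 100·(15 + 0.5·0)/20 = 100·15/20 = 75.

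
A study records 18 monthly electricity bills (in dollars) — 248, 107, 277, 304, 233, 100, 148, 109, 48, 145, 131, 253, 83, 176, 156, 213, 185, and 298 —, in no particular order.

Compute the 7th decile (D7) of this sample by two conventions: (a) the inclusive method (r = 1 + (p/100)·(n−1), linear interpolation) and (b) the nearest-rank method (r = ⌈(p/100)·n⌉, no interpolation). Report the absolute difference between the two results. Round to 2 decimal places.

2.00

Sorted: 48, 83, 100, 107, 109, 131, 145, 148, 156, 176, 185, 213, 233, 248, 253, 277, 298, 304.
n = 18.
(a) r = 12.9; between ranks 12 (213) and 13 (233): 231.
(b) the nearest-rank method: rank 13 → 233.
|231 − 233| = 2.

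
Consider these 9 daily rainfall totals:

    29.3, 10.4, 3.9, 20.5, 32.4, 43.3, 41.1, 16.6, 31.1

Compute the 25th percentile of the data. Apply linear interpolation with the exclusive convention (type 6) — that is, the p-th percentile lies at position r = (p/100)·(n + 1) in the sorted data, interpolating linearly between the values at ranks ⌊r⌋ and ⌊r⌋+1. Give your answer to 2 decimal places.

13.50

Sorted: 3.9, 10.4, 16.6, 20.5, 29.3, 31.1, 32.4, 41.1, 43.3.
n = 9.
r = (25/100)·(9 + 1) = 2.5.
Rank 2 is 10.4 and rank 3 is 16.6.
Interpolate: 10.4 + 0.5·(16.6 − 10.4) = 10.4 + 0.5·6.2 = 13.5.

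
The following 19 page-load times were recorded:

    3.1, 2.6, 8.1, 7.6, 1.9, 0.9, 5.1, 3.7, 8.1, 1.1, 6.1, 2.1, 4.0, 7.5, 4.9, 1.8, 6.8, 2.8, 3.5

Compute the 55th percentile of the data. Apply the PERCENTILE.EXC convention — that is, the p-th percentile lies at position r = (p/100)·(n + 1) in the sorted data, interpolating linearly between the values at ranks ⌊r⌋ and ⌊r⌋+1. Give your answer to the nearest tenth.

Sorted: 0.9, 1.1, 1.8, 1.9, 2.1, 2.6, 2.8, 3.1, 3.5, 3.7, 4.0, 4.9, 5.1, 6.1, 6.8, 7.5, 7.6, 8.1, 8.1.
n = 19.
r = (55/100)·(19 + 1) = 11.
r is an integer, so P55 is the value at rank 11: 4.0.

4.0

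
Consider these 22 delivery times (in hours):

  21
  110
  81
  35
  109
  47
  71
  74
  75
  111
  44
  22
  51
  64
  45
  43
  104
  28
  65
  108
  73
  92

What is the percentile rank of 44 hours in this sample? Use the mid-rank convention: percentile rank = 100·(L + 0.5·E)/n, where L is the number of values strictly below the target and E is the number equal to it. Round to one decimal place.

25.0

Sorted: 21, 22, 28, 35, 43, 44, 45, 47, 51, 64, 65, 71, 73, 74, 75, 81, 92, 104, 108, 109, 110, 111.
Count below 44: L = 5; count equal: E = 1; n = 22.
Percentile rank = 100·(5 + 0.5·1)/22 = 100·5.5/22 = 25.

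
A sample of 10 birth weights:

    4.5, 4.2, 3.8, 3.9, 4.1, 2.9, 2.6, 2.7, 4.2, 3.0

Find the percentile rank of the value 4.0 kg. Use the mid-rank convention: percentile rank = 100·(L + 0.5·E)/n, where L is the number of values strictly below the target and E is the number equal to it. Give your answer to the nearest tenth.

60.0

Sorted: 2.6, 2.7, 2.9, 3.0, 3.8, 3.9, 4.1, 4.2, 4.2, 4.5.
Count below 4.0: L = 6; count equal: E = 0; n = 10.
Percentile rank = 100·(6 + 0.5·0)/10 = 100·6/10 = 60.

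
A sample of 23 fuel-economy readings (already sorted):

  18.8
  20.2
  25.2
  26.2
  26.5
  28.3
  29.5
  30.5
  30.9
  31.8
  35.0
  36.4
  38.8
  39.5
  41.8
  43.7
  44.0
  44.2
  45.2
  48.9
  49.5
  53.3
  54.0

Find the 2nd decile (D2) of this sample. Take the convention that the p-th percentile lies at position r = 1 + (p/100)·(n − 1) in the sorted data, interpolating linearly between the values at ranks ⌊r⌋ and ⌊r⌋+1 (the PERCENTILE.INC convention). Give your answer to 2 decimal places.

n = 23.
r = 1 + (20/100)·(23 − 1) = 1 + 4.4 = 5.4.
Rank 5 is 26.5 and rank 6 is 28.3.
Interpolate: 26.5 + 0.4·(28.3 − 26.5) = 26.5 + 0.4·1.8 = 27.22.

27.22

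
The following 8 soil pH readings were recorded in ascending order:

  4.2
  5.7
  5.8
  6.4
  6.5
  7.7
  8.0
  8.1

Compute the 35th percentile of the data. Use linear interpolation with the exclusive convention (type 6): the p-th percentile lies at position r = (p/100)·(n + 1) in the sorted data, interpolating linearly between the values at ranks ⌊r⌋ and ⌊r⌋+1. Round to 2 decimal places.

n = 8.
r = (35/100)·(8 + 1) = 3.15.
Rank 3 is 5.8 and rank 4 is 6.4.
Interpolate: 5.8 + 0.15·(6.4 − 5.8) = 5.8 + 0.15·0.6 = 5.89.

5.89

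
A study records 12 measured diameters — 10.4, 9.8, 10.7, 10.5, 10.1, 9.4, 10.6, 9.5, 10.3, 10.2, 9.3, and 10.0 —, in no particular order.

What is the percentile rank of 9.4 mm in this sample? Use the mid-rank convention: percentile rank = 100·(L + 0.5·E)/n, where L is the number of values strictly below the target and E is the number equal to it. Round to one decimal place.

12.5

Sorted: 9.3, 9.4, 9.5, 9.8, 10.0, 10.1, 10.2, 10.3, 10.4, 10.5, 10.6, 10.7.
Count below 9.4: L = 1; count equal: E = 1; n = 12.
Percentile rank = 100·(1 + 0.5·1)/12 = 100·1.5/12 = 12.5.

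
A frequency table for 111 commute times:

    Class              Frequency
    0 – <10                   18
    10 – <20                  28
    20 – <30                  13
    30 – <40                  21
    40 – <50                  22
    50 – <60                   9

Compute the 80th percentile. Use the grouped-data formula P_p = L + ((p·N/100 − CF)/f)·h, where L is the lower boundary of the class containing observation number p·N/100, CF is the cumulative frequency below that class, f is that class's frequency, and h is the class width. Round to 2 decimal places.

44.00

N = 111; target position k = 80/100 · 111 = 88.8.
Cumulative frequencies: 18, 46, 59, 80, 102, 111.
Observation 88.8 falls in the class 40 – <50.
L = 40, CF = 80, f = 22, h = 10.
P80 = 40 + ((88.8 − 80)/22)·10 = 40 + 4 = 44.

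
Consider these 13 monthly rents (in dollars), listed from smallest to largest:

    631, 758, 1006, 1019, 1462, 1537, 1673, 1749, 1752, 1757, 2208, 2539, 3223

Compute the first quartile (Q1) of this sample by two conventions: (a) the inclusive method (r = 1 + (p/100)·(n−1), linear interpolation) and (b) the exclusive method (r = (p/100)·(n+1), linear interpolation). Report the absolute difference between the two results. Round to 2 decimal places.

n = 13.
(a) r = 4 → value at rank 4 = 1019.
(b) r = 3.5; between ranks 3 (1006) and 4 (1019): 1012.5.
|1019 − 1012.5| = 6.5.

6.50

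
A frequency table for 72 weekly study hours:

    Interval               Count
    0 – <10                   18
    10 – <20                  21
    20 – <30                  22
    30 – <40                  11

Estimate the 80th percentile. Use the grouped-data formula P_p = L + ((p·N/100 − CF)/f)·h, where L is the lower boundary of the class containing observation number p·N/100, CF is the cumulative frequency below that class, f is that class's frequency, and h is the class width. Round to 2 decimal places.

N = 72; target position k = 80/100 · 72 = 57.6.
Cumulative frequencies: 18, 39, 61, 72.
Observation 57.6 falls in the class 20 – <30.
L = 20, CF = 39, f = 22, h = 10.
P80 = 20 + ((57.6 − 39)/22)·10 = 20 + 8.45455 = 28.4545.

28.45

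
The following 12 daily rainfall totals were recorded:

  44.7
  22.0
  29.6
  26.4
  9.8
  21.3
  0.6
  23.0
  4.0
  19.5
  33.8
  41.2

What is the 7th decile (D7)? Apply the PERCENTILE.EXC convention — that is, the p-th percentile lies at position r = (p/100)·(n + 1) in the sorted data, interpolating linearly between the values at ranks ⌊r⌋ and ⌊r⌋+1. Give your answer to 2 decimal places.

30.02

Sorted: 0.6, 4.0, 9.8, 19.5, 21.3, 22.0, 23.0, 26.4, 29.6, 33.8, 41.2, 44.7.
n = 12.
r = (70/100)·(12 + 1) = 9.1.
Rank 9 is 29.6 and rank 10 is 33.8.
Interpolate: 29.6 + 0.1·(33.8 − 29.6) = 29.6 + 0.1·4.2 = 30.02.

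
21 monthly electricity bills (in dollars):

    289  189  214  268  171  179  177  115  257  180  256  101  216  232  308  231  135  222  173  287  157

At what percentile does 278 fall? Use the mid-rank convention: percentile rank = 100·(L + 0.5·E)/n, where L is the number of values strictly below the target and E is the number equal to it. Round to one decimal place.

Sorted: 101, 115, 135, 157, 171, 173, 177, 179, 180, 189, 214, 216, 222, 231, 232, 256, 257, 268, 287, 289, 308.
Count below 278: L = 18; count equal: E = 0; n = 21.
Percentile rank = 100·(18 + 0.5·0)/21 = 100·18/21 = 85.71.

85.7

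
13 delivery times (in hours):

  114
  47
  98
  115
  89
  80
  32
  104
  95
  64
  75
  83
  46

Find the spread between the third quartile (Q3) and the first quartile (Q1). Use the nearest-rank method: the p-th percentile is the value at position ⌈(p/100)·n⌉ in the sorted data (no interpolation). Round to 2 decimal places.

34.00

Sorted: 32, 46, 47, 64, 75, 80, 83, 89, 95, 98, 104, 114, 115.
n = 13.
P25: rank ⌈25/100·13⌉ = 4 → 64.
P75: rank ⌈75/100·13⌉ = 10 → 98.
Difference: 98 − 64 = 34.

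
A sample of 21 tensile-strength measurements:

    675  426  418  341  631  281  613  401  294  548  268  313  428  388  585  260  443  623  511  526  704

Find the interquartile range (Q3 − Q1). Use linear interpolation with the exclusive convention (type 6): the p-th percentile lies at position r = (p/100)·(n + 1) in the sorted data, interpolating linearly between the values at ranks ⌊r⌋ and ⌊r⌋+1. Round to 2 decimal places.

Sorted: 260, 268, 281, 294, 313, 341, 388, 401, 418, 426, 428, 443, 511, 526, 548, 585, 613, 623, 631, 675, 704.
n = 21.
P25: r = 5.5; ranks 5–6 are 313, 341; interpolating gives 327.
P75: r = 16.5; ranks 16–17 are 585, 613; interpolating gives 599.
Difference: 599 − 327 = 272.

272.00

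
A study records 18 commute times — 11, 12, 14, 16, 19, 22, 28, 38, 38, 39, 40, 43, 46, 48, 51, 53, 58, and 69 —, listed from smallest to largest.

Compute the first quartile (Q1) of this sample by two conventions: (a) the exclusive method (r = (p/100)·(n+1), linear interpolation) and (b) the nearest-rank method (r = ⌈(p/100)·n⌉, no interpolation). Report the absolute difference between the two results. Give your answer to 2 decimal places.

0.75

n = 18.
(a) r = 4.75; between ranks 4 (16) and 5 (19): 18.25.
(b) the nearest-rank method: rank 5 → 19.
|18.25 − 19| = 0.75.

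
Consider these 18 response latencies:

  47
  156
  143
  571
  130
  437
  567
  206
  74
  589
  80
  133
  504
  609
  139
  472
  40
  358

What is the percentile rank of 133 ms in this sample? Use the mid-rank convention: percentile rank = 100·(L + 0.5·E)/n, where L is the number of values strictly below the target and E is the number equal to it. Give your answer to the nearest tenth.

30.6

Sorted: 40, 47, 74, 80, 130, 133, 139, 143, 156, 206, 358, 437, 472, 504, 567, 571, 589, 609.
Count below 133: L = 5; count equal: E = 1; n = 18.
Percentile rank = 100·(5 + 0.5·1)/18 = 100·5.5/18 = 30.56.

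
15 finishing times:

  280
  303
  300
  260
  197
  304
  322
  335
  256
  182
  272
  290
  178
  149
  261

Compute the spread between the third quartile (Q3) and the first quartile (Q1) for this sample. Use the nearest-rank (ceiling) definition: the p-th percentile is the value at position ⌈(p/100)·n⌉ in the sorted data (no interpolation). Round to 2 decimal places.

Sorted: 149, 178, 182, 197, 256, 260, 261, 272, 280, 290, 300, 303, 304, 322, 335.
n = 15.
P25: rank ⌈25/100·15⌉ = 4 → 197.
P75: rank ⌈75/100·15⌉ = 12 → 303.
Difference: 303 − 197 = 106.

106.00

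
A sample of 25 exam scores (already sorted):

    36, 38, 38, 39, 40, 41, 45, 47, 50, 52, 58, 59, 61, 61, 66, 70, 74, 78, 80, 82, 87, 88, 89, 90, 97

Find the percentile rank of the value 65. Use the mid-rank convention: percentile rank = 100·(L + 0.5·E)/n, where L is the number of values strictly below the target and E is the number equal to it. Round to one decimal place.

Count below 65: L = 14; count equal: E = 0; n = 25.
Percentile rank = 100·(14 + 0.5·0)/25 = 100·14/25 = 56.

56.0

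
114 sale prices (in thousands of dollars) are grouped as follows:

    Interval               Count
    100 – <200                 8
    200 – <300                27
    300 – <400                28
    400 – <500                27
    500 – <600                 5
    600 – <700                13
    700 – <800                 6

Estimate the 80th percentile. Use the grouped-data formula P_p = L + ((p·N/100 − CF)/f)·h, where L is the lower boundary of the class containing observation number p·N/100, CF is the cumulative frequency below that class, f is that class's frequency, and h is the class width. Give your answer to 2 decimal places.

524.00

N = 114; target position k = 80/100 · 114 = 91.2.
Cumulative frequencies: 8, 35, 63, 90, 95, 108, 114.
Observation 91.2 falls in the class 500 – <600.
L = 500, CF = 90, f = 5, h = 100.
P80 = 500 + ((91.2 − 90)/5)·100 = 500 + 24 = 524.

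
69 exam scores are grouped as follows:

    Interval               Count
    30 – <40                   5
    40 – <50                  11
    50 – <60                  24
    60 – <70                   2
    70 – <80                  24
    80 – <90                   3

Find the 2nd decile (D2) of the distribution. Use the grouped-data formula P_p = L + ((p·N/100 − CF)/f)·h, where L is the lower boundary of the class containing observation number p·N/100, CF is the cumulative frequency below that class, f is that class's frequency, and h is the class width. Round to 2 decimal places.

48.00

N = 69; target position k = 20/100 · 69 = 13.8.
Cumulative frequencies: 5, 16, 40, 42, 66, 69.
Observation 13.8 falls in the class 40 – <50.
L = 40, CF = 5, f = 11, h = 10.
P20 = 40 + ((13.8 − 5)/11)·10 = 40 + 8 = 48.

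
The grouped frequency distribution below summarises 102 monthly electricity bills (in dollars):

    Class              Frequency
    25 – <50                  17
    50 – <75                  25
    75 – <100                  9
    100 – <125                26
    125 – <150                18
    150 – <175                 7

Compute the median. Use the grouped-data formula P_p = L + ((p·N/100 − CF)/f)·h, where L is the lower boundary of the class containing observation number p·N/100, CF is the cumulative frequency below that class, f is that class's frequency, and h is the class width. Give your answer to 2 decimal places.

100.00

N = 102; target position k = 50/100 · 102 = 51.
Cumulative frequencies: 17, 42, 51, 77, 95, 102.
Observation 51 falls in the class 75 – <100.
L = 75, CF = 42, f = 9, h = 25.
P50 = 75 + ((51 − 42)/9)·25 = 75 + 25 = 100.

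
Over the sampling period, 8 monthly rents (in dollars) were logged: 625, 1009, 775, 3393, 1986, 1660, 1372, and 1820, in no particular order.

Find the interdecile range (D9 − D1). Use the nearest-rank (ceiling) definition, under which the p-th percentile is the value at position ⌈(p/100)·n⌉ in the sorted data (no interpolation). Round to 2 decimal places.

Sorted: 625, 775, 1009, 1372, 1660, 1820, 1986, 3393.
n = 8.
P10: rank ⌈10/100·8⌉ = 1 → 625.
P90: rank ⌈90/100·8⌉ = 8 → 3393.
Difference: 3393 − 625 = 2768.

2768.00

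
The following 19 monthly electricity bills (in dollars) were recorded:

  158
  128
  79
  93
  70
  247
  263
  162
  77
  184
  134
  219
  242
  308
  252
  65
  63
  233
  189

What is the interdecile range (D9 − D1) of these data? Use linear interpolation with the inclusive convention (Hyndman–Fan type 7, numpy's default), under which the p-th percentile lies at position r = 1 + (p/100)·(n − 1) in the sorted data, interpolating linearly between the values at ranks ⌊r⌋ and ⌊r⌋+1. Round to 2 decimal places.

Sorted: 63, 65, 70, 77, 79, 93, 128, 134, 158, 162, 184, 189, 219, 233, 242, 247, 252, 263, 308.
n = 19.
P10: r = 2.8; ranks 2–3 are 65, 70; interpolating gives 69.
P90: r = 17.2; ranks 17–18 are 252, 263; interpolating gives 254.2.
Difference: 254.2 − 69 = 185.2.

185.20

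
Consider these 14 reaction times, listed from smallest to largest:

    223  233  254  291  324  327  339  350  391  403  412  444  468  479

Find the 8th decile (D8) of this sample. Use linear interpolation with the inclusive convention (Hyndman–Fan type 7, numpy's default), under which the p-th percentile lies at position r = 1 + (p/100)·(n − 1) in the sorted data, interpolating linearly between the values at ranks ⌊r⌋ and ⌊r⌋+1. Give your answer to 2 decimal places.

424.80

n = 14.
r = 1 + (80/100)·(14 − 1) = 1 + 10.4 = 11.4.
Rank 11 is 412 and rank 12 is 444.
Interpolate: 412 + 0.4·(444 − 412) = 412 + 0.4·32 = 424.8.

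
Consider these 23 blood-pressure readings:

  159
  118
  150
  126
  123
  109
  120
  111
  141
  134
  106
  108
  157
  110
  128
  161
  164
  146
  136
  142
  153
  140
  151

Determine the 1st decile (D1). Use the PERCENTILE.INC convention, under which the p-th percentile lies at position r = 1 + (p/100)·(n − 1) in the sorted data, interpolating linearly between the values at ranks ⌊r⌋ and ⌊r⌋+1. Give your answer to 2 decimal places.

109.20

Sorted: 106, 108, 109, 110, 111, 118, 120, 123, 126, 128, 134, 136, 140, 141, 142, 146, 150, 151, 153, 157, 159, 161, 164.
n = 23.
r = 1 + (10/100)·(23 − 1) = 1 + 2.2 = 3.2.
Rank 3 is 109 and rank 4 is 110.
Interpolate: 109 + 0.2·(110 − 109) = 109 + 0.2·1 = 109.2.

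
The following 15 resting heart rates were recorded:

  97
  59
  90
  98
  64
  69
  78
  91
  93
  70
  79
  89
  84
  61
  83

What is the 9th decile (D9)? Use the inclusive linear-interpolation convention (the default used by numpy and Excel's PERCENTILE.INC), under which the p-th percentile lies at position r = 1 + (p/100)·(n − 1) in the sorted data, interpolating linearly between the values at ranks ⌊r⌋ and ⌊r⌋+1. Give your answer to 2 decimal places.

95.40

Sorted: 59, 61, 64, 69, 70, 78, 79, 83, 84, 89, 90, 91, 93, 97, 98.
n = 15.
r = 1 + (90/100)·(15 − 1) = 1 + 12.6 = 13.6.
Rank 13 is 93 and rank 14 is 97.
Interpolate: 93 + 0.6·(97 − 93) = 93 + 0.6·4 = 95.4.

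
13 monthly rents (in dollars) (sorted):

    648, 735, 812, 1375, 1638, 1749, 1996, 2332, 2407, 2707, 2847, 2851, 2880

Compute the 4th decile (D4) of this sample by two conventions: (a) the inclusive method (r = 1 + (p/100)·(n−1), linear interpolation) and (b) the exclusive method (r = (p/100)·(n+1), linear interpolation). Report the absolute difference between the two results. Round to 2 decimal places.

n = 13.
(a) r = 5.8; between ranks 5 (1638) and 6 (1749): 1726.8.
(b) r = 5.6; between ranks 5 (1638) and 6 (1749): 1704.6.
|1726.8 − 1704.6| = 22.2.

22.20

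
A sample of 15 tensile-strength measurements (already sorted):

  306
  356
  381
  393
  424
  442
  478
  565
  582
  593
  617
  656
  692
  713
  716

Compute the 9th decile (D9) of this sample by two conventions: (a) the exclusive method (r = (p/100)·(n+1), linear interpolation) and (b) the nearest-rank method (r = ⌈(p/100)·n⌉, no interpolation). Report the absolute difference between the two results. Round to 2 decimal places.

n = 15.
(a) r = 14.4; between ranks 14 (713) and 15 (716): 714.2.
(b) the nearest-rank method: rank 14 → 713.
|714.2 − 713| = 1.2.

1.20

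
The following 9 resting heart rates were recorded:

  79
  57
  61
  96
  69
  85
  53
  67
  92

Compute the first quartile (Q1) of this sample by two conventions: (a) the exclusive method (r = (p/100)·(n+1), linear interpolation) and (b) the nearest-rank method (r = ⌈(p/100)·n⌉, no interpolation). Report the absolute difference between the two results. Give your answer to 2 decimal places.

2.00

Sorted: 53, 57, 61, 67, 69, 79, 85, 92, 96.
n = 9.
(a) r = 2.5; between ranks 2 (57) and 3 (61): 59.
(b) the nearest-rank method: rank 3 → 61.
|59 − 61| = 2.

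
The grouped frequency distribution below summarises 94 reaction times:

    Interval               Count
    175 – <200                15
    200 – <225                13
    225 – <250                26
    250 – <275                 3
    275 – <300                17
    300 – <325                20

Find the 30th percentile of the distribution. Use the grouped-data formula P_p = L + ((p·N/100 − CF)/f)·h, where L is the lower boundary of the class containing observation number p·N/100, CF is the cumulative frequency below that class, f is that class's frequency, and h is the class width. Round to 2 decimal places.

N = 94; target position k = 30/100 · 94 = 28.2.
Cumulative frequencies: 15, 28, 54, 57, 74, 94.
Observation 28.2 falls in the class 225 – <250.
L = 225, CF = 28, f = 26, h = 25.
P30 = 225 + ((28.2 − 28)/26)·25 = 225 + 0.192308 = 225.192.

225.19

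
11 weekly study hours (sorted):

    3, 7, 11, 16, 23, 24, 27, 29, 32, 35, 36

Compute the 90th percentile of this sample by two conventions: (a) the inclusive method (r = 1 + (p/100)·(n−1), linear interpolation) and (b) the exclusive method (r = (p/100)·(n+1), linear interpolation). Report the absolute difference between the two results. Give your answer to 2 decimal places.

0.80

n = 11.
(a) r = 10 → value at rank 10 = 35.
(b) r = 10.8; between ranks 10 (35) and 11 (36): 35.8.
|35 − 35.8| = 0.8.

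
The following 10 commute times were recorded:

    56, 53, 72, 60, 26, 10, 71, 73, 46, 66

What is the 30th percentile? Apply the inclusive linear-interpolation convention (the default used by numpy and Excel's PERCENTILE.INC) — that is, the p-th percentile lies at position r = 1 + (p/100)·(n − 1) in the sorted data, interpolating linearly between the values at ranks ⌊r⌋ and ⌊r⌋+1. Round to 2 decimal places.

50.90

Sorted: 10, 26, 46, 53, 56, 60, 66, 71, 72, 73.
n = 10.
r = 1 + (30/100)·(10 − 1) = 1 + 2.7 = 3.7.
Rank 3 is 46 and rank 4 is 53.
Interpolate: 46 + 0.7·(53 − 46) = 46 + 0.7·7 = 50.9.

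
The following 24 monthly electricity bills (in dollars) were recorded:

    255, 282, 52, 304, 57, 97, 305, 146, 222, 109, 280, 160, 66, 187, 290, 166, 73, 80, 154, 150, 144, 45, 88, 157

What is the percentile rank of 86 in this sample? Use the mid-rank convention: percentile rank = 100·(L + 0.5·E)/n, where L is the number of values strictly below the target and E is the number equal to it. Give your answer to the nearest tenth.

Sorted: 45, 52, 57, 66, 73, 80, 88, 97, 109, 144, 146, 150, 154, 157, 160, 166, 187, 222, 255, 280, 282, 290, 304, 305.
Count below 86: L = 6; count equal: E = 0; n = 24.
Percentile rank = 100·(6 + 0.5·0)/24 = 100·6/24 = 25.

25.0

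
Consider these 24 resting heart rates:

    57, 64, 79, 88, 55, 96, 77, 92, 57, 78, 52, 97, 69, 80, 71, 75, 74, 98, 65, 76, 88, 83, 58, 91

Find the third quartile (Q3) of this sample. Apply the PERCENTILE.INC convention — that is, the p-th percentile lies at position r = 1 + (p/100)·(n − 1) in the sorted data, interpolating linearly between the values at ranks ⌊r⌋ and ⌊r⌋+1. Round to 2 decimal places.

88.00

Sorted: 52, 55, 57, 57, 58, 64, 65, 69, 71, 74, 75, 76, 77, 78, 79, 80, 83, 88, 88, 91, 92, 96, 97, 98.
n = 24.
r = 1 + (75/100)·(24 − 1) = 1 + 17.25 = 18.25.
Rank 18 is 88 and rank 19 is 88.
Interpolate: 88 + 0.25·(88 − 88) = 88 + 0.25·0 = 88.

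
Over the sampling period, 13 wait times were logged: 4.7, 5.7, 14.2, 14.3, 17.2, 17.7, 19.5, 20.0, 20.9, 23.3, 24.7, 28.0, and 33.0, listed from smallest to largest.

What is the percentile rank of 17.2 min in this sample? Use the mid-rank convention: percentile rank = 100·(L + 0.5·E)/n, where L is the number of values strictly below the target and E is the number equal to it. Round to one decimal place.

34.6

Count below 17.2: L = 4; count equal: E = 1; n = 13.
Percentile rank = 100·(4 + 0.5·1)/13 = 100·4.5/13 = 34.62.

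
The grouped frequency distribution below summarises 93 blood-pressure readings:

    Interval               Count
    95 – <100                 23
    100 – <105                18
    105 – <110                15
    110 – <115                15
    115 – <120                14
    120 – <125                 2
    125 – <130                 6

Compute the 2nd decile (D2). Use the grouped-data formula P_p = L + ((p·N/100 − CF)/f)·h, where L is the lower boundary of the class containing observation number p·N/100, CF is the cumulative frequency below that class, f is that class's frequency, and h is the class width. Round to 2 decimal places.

99.04

N = 93; target position k = 20/100 · 93 = 18.6.
Cumulative frequencies: 23, 41, 56, 71, 85, 87, 93.
Observation 18.6 falls in the class 95 – <100.
L = 95, CF = 0, f = 23, h = 5.
P20 = 95 + ((18.6 − 0)/23)·5 = 95 + 4.04348 = 99.0435.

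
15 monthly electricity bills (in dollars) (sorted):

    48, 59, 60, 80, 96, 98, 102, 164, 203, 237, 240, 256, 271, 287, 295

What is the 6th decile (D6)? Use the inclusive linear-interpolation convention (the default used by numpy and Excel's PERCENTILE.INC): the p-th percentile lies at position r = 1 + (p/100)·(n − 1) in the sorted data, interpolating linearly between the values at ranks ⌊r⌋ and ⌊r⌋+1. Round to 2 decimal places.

n = 15.
r = 1 + (60/100)·(15 − 1) = 1 + 8.4 = 9.4.
Rank 9 is 203 and rank 10 is 237.
Interpolate: 203 + 0.4·(237 − 203) = 203 + 0.4·34 = 216.6.

216.60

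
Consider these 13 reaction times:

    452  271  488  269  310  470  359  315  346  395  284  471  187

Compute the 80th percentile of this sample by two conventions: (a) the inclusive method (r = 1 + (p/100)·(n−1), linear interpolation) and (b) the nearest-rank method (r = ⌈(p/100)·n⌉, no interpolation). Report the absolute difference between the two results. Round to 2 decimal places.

7.20

Sorted: 187, 269, 271, 284, 310, 315, 346, 359, 395, 452, 470, 471, 488.
n = 13.
(a) r = 10.6; between ranks 10 (452) and 11 (470): 462.8.
(b) the nearest-rank method: rank 11 → 470.
|462.8 − 470| = 7.2.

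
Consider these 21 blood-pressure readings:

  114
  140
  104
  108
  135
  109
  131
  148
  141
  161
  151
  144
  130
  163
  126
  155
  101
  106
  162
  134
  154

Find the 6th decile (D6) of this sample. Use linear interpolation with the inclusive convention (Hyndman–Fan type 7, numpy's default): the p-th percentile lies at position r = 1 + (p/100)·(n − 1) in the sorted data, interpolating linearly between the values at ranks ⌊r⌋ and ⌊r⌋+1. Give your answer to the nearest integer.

Sorted: 101, 104, 106, 108, 109, 114, 126, 130, 131, 134, 135, 140, 141, 144, 148, 151, 154, 155, 161, 162, 163.
n = 21.
r = 1 + (60/100)·(21 − 1) = 1 + 12 = 13.
r is an integer, so P60 is the value at rank 13: 141.

141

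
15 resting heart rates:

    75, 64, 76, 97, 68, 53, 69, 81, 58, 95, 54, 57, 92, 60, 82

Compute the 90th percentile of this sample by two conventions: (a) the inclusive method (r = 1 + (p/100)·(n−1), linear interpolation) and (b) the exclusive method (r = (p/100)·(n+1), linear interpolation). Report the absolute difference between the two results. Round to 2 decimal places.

2.00

Sorted: 53, 54, 57, 58, 60, 64, 68, 69, 75, 76, 81, 82, 92, 95, 97.
n = 15.
(a) r = 13.6; between ranks 13 (92) and 14 (95): 93.8.
(b) r = 14.4; between ranks 14 (95) and 15 (97): 95.8.
|93.8 − 95.8| = 2.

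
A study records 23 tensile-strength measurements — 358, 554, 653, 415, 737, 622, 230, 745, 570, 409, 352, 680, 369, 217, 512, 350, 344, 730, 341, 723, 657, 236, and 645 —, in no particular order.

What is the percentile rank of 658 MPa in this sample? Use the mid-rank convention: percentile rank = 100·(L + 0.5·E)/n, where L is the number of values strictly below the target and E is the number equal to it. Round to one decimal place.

Sorted: 217, 230, 236, 341, 344, 350, 352, 358, 369, 409, 415, 512, 554, 570, 622, 645, 653, 657, 680, 723, 730, 737, 745.
Count below 658: L = 18; count equal: E = 0; n = 23.
Percentile rank = 100·(18 + 0.5·0)/23 = 100·18/23 = 78.26.

78.3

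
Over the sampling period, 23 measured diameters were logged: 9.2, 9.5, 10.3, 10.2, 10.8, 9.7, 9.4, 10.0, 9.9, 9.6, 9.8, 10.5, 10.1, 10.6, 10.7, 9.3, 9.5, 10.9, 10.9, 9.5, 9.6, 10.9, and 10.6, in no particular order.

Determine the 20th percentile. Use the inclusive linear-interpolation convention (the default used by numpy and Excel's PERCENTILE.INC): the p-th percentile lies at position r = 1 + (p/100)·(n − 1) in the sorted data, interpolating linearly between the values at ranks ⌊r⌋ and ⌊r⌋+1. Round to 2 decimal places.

9.50

Sorted: 9.2, 9.3, 9.4, 9.5, 9.5, 9.5, 9.6, 9.6, 9.7, 9.8, 9.9, 10.0, 10.1, 10.2, 10.3, 10.5, 10.6, 10.6, 10.7, 10.8, 10.9, 10.9, 10.9.
n = 23.
r = 1 + (20/100)·(23 − 1) = 1 + 4.4 = 5.4.
Rank 5 is 9.5 and rank 6 is 9.5.
Interpolate: 9.5 + 0.4·(9.5 − 9.5) = 9.5 + 0.4·0 = 9.5.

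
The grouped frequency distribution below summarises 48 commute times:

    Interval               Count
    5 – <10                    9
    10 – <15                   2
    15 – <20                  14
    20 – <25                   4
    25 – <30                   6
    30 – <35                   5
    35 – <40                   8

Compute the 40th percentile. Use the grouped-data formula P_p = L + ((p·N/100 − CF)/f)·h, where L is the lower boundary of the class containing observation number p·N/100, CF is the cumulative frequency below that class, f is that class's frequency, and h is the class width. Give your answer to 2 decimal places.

N = 48; target position k = 40/100 · 48 = 19.2.
Cumulative frequencies: 9, 11, 25, 29, 35, 40, 48.
Observation 19.2 falls in the class 15 – <20.
L = 15, CF = 11, f = 14, h = 5.
P40 = 15 + ((19.2 − 11)/14)·5 = 15 + 2.92857 = 17.9286.

17.93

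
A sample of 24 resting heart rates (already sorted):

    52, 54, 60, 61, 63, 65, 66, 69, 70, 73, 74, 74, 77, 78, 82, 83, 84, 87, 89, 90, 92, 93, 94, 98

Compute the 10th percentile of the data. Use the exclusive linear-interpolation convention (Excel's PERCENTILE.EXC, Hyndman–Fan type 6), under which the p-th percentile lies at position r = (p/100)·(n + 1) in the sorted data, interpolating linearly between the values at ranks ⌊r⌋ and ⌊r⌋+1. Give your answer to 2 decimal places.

57.00

n = 24.
r = (10/100)·(24 + 1) = 2.5.
Rank 2 is 54 and rank 3 is 60.
Interpolate: 54 + 0.5·(60 − 54) = 54 + 0.5·6 = 57.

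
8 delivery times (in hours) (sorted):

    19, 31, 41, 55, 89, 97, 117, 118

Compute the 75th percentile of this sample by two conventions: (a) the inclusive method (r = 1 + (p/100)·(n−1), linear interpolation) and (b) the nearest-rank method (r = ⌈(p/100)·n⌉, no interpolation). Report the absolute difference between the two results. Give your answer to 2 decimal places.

n = 8.
(a) r = 6.25; between ranks 6 (97) and 7 (117): 102.
(b) the nearest-rank method: rank 6 → 97.
|102 − 97| = 5.

5.00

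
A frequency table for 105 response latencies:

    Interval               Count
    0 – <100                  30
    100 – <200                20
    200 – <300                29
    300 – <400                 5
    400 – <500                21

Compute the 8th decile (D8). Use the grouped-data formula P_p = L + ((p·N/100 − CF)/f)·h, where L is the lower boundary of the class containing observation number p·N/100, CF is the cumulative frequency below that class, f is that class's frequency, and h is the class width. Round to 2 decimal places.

N = 105; target position k = 80/100 · 105 = 84.
Cumulative frequencies: 30, 50, 79, 84, 105.
Observation 84 falls in the class 300 – <400.
L = 300, CF = 79, f = 5, h = 100.
P80 = 300 + ((84 − 79)/5)·100 = 300 + 100 = 400.

400.00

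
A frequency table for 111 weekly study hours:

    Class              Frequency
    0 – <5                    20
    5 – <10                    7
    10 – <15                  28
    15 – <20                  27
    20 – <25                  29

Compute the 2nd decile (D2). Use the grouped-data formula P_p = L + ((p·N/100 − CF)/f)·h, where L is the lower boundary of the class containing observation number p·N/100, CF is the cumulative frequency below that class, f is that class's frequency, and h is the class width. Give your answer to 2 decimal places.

6.57

N = 111; target position k = 20/100 · 111 = 22.2.
Cumulative frequencies: 20, 27, 55, 82, 111.
Observation 22.2 falls in the class 5 – <10.
L = 5, CF = 20, f = 7, h = 5.
P20 = 5 + ((22.2 − 20)/7)·5 = 5 + 1.57143 = 6.57143.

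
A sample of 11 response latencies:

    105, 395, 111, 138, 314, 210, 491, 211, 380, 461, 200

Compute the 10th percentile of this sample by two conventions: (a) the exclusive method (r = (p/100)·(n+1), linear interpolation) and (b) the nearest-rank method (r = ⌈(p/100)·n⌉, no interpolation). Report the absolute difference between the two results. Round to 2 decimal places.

4.80

Sorted: 105, 111, 138, 200, 210, 211, 314, 380, 395, 461, 491.
n = 11.
(a) r = 1.2; between ranks 1 (105) and 2 (111): 106.2.
(b) the nearest-rank method: rank 2 → 111.
|106.2 − 111| = 4.8.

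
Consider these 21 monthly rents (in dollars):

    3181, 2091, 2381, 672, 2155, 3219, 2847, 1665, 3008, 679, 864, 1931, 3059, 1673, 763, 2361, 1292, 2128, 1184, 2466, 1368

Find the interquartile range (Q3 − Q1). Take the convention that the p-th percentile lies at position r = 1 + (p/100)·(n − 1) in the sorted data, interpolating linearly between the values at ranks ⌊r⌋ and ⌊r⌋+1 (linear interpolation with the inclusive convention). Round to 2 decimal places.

1174.00

Sorted: 672, 679, 763, 864, 1184, 1292, 1368, 1665, 1673, 1931, 2091, 2128, 2155, 2361, 2381, 2466, 2847, 3008, 3059, 3181, 3219.
n = 21.
P25: r = 6 (integer) → 1292.
P75: r = 16 (integer) → 2466.
Difference: 2466 − 1292 = 1174.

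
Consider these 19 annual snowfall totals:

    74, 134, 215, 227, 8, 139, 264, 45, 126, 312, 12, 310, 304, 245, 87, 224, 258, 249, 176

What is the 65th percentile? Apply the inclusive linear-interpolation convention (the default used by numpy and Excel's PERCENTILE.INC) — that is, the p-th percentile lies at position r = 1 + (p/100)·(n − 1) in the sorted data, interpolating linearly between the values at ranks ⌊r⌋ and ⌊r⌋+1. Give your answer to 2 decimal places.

239.60

Sorted: 8, 12, 45, 74, 87, 126, 134, 139, 176, 215, 224, 227, 245, 249, 258, 264, 304, 310, 312.
n = 19.
r = 1 + (65/100)·(19 − 1) = 1 + 11.7 = 12.7.
Rank 12 is 227 and rank 13 is 245.
Interpolate: 227 + 0.7·(245 − 227) = 227 + 0.7·18 = 239.6.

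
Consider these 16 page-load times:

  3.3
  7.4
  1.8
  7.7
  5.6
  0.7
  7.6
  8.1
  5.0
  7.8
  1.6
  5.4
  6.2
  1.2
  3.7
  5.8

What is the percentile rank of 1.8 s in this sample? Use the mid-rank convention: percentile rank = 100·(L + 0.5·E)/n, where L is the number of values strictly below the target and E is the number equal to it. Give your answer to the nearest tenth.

Sorted: 0.7, 1.2, 1.6, 1.8, 3.3, 3.7, 5.0, 5.4, 5.6, 5.8, 6.2, 7.4, 7.6, 7.7, 7.8, 8.1.
Count below 1.8: L = 3; count equal: E = 1; n = 16.
Percentile rank = 100·(3 + 0.5·1)/16 = 100·3.5/16 = 21.88.

21.9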